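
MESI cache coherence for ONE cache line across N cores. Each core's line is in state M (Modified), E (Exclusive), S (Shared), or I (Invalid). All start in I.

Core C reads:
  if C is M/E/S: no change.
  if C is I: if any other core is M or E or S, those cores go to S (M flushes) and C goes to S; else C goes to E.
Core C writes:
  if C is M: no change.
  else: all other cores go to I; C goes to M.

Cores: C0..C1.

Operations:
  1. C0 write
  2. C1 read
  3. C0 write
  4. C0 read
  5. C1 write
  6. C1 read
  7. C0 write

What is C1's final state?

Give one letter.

Answer: I

Derivation:
Op 1: C0 write [C0 write: invalidate none -> C0=M] -> [M,I]
Op 2: C1 read [C1 read from I: others=['C0=M'] -> C1=S, others downsized to S] -> [S,S]
Op 3: C0 write [C0 write: invalidate ['C1=S'] -> C0=M] -> [M,I]
Op 4: C0 read [C0 read: already in M, no change] -> [M,I]
Op 5: C1 write [C1 write: invalidate ['C0=M'] -> C1=M] -> [I,M]
Op 6: C1 read [C1 read: already in M, no change] -> [I,M]
Op 7: C0 write [C0 write: invalidate ['C1=M'] -> C0=M] -> [M,I]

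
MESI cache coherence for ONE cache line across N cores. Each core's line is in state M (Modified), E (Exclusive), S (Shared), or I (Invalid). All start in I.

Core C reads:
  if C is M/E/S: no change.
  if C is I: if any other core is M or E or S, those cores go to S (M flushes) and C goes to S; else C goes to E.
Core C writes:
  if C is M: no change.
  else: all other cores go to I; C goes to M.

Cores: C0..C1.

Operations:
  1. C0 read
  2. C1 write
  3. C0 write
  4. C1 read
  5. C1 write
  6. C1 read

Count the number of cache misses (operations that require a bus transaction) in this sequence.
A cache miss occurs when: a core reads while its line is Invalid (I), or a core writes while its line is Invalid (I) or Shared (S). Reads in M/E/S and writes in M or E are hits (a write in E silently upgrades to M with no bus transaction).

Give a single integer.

Op 1: C0 read [C0 read from I: no other sharers -> C0=E (exclusive)] -> [E,I] [MISS #1: read from I]
Op 2: C1 write [C1 write: invalidate ['C0=E'] -> C1=M] -> [I,M] [MISS #2: write from I]
Op 3: C0 write [C0 write: invalidate ['C1=M'] -> C0=M] -> [M,I] [MISS #3: write from I]
Op 4: C1 read [C1 read from I: others=['C0=M'] -> C1=S, others downsized to S] -> [S,S] [MISS #4: read from I]
Op 5: C1 write [C1 write: invalidate ['C0=S'] -> C1=M] -> [I,M] [MISS #5: write from S]
Op 6: C1 read [C1 read: already in M, no change] -> [I,M] [hit: read from M]

Answer: 5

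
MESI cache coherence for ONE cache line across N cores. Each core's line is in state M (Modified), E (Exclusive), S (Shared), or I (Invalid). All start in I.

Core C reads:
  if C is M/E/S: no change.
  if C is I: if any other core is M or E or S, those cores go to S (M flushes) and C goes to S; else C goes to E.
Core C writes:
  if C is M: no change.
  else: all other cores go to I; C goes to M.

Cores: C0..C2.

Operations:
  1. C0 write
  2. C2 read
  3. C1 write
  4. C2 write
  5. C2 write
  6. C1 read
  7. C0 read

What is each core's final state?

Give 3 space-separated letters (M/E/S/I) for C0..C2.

Op 1: C0 write [C0 write: invalidate none -> C0=M] -> [M,I,I]
Op 2: C2 read [C2 read from I: others=['C0=M'] -> C2=S, others downsized to S] -> [S,I,S]
Op 3: C1 write [C1 write: invalidate ['C0=S', 'C2=S'] -> C1=M] -> [I,M,I]
Op 4: C2 write [C2 write: invalidate ['C1=M'] -> C2=M] -> [I,I,M]
Op 5: C2 write [C2 write: already M (modified), no change] -> [I,I,M]
Op 6: C1 read [C1 read from I: others=['C2=M'] -> C1=S, others downsized to S] -> [I,S,S]
Op 7: C0 read [C0 read from I: others=['C1=S', 'C2=S'] -> C0=S, others downsized to S] -> [S,S,S]

Answer: S S S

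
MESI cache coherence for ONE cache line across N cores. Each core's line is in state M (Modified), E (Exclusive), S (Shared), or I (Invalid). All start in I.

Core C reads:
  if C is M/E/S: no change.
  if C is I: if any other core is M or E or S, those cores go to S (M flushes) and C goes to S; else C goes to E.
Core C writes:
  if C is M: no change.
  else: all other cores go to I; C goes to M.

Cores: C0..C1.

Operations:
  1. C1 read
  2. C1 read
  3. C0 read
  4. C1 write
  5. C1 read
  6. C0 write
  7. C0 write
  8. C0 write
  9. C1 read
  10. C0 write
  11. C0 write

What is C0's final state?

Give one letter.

Op 1: C1 read [C1 read from I: no other sharers -> C1=E (exclusive)] -> [I,E]
Op 2: C1 read [C1 read: already in E, no change] -> [I,E]
Op 3: C0 read [C0 read from I: others=['C1=E'] -> C0=S, others downsized to S] -> [S,S]
Op 4: C1 write [C1 write: invalidate ['C0=S'] -> C1=M] -> [I,M]
Op 5: C1 read [C1 read: already in M, no change] -> [I,M]
Op 6: C0 write [C0 write: invalidate ['C1=M'] -> C0=M] -> [M,I]
Op 7: C0 write [C0 write: already M (modified), no change] -> [M,I]
Op 8: C0 write [C0 write: already M (modified), no change] -> [M,I]
Op 9: C1 read [C1 read from I: others=['C0=M'] -> C1=S, others downsized to S] -> [S,S]
Op 10: C0 write [C0 write: invalidate ['C1=S'] -> C0=M] -> [M,I]
Op 11: C0 write [C0 write: already M (modified), no change] -> [M,I]

Answer: M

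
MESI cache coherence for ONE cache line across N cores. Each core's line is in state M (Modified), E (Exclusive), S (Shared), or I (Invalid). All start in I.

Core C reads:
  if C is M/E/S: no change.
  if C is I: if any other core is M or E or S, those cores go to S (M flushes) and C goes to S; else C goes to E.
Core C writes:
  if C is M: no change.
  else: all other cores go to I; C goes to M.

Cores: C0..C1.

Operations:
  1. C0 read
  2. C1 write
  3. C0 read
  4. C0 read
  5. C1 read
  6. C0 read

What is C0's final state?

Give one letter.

Answer: S

Derivation:
Op 1: C0 read [C0 read from I: no other sharers -> C0=E (exclusive)] -> [E,I]
Op 2: C1 write [C1 write: invalidate ['C0=E'] -> C1=M] -> [I,M]
Op 3: C0 read [C0 read from I: others=['C1=M'] -> C0=S, others downsized to S] -> [S,S]
Op 4: C0 read [C0 read: already in S, no change] -> [S,S]
Op 5: C1 read [C1 read: already in S, no change] -> [S,S]
Op 6: C0 read [C0 read: already in S, no change] -> [S,S]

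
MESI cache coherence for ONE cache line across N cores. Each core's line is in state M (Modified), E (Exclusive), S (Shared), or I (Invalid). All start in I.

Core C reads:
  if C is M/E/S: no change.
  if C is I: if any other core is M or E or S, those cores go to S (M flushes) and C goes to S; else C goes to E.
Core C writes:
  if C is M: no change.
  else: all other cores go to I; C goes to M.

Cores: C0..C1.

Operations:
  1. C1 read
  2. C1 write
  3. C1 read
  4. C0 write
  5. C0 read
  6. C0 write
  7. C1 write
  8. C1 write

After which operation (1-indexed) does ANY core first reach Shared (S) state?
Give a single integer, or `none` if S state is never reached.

Answer: none

Derivation:
Op 1: C1 read [C1 read from I: no other sharers -> C1=E (exclusive)] -> [I,E]
Op 2: C1 write [C1 write: invalidate none -> C1=M] -> [I,M]
Op 3: C1 read [C1 read: already in M, no change] -> [I,M]
Op 4: C0 write [C0 write: invalidate ['C1=M'] -> C0=M] -> [M,I]
Op 5: C0 read [C0 read: already in M, no change] -> [M,I]
Op 6: C0 write [C0 write: already M (modified), no change] -> [M,I]
Op 7: C1 write [C1 write: invalidate ['C0=M'] -> C1=M] -> [I,M]
Op 8: C1 write [C1 write: already M (modified), no change] -> [I,M]
S state never reached in this sequence.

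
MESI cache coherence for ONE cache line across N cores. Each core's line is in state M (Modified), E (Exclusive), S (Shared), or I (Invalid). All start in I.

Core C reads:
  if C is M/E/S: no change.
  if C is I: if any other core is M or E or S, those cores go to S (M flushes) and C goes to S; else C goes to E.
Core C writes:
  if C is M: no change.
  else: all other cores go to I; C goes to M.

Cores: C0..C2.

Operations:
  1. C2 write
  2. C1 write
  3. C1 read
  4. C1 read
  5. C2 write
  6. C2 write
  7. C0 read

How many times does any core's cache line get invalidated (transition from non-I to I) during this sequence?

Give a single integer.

Answer: 2

Derivation:
Op 1: C2 write [C2 write: invalidate none -> C2=M] -> [I,I,M] (invalidations this op: 0; running total: 0)
Op 2: C1 write [C1 write: invalidate ['C2=M'] -> C1=M] -> [I,M,I] (invalidations this op: 1; running total: 1)
Op 3: C1 read [C1 read: already in M, no change] -> [I,M,I] (invalidations this op: 0; running total: 1)
Op 4: C1 read [C1 read: already in M, no change] -> [I,M,I] (invalidations this op: 0; running total: 1)
Op 5: C2 write [C2 write: invalidate ['C1=M'] -> C2=M] -> [I,I,M] (invalidations this op: 1; running total: 2)
Op 6: C2 write [C2 write: already M (modified), no change] -> [I,I,M] (invalidations this op: 0; running total: 2)
Op 7: C0 read [C0 read from I: others=['C2=M'] -> C0=S, others downsized to S] -> [S,I,S] (invalidations this op: 0; running total: 2)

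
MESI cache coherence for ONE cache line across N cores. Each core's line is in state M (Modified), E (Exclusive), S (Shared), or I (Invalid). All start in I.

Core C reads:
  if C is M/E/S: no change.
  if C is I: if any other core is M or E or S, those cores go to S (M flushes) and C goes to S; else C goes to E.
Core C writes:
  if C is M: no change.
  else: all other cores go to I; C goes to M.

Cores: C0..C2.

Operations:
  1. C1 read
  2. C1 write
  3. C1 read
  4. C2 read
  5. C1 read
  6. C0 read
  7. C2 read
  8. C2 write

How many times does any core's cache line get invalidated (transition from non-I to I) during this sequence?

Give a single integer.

Op 1: C1 read [C1 read from I: no other sharers -> C1=E (exclusive)] -> [I,E,I] (invalidations this op: 0; running total: 0)
Op 2: C1 write [C1 write: invalidate none -> C1=M] -> [I,M,I] (invalidations this op: 0; running total: 0)
Op 3: C1 read [C1 read: already in M, no change] -> [I,M,I] (invalidations this op: 0; running total: 0)
Op 4: C2 read [C2 read from I: others=['C1=M'] -> C2=S, others downsized to S] -> [I,S,S] (invalidations this op: 0; running total: 0)
Op 5: C1 read [C1 read: already in S, no change] -> [I,S,S] (invalidations this op: 0; running total: 0)
Op 6: C0 read [C0 read from I: others=['C1=S', 'C2=S'] -> C0=S, others downsized to S] -> [S,S,S] (invalidations this op: 0; running total: 0)
Op 7: C2 read [C2 read: already in S, no change] -> [S,S,S] (invalidations this op: 0; running total: 0)
Op 8: C2 write [C2 write: invalidate ['C0=S', 'C1=S'] -> C2=M] -> [I,I,M] (invalidations this op: 2; running total: 2)

Answer: 2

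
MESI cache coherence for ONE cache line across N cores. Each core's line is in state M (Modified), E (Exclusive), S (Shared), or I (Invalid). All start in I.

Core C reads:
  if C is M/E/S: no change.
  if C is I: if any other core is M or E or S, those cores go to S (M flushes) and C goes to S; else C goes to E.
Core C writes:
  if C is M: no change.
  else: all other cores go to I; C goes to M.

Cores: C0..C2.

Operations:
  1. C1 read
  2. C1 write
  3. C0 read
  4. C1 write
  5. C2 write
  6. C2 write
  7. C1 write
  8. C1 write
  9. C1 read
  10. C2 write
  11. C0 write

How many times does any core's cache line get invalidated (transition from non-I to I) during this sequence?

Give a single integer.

Op 1: C1 read [C1 read from I: no other sharers -> C1=E (exclusive)] -> [I,E,I] (invalidations this op: 0; running total: 0)
Op 2: C1 write [C1 write: invalidate none -> C1=M] -> [I,M,I] (invalidations this op: 0; running total: 0)
Op 3: C0 read [C0 read from I: others=['C1=M'] -> C0=S, others downsized to S] -> [S,S,I] (invalidations this op: 0; running total: 0)
Op 4: C1 write [C1 write: invalidate ['C0=S'] -> C1=M] -> [I,M,I] (invalidations this op: 1; running total: 1)
Op 5: C2 write [C2 write: invalidate ['C1=M'] -> C2=M] -> [I,I,M] (invalidations this op: 1; running total: 2)
Op 6: C2 write [C2 write: already M (modified), no change] -> [I,I,M] (invalidations this op: 0; running total: 2)
Op 7: C1 write [C1 write: invalidate ['C2=M'] -> C1=M] -> [I,M,I] (invalidations this op: 1; running total: 3)
Op 8: C1 write [C1 write: already M (modified), no change] -> [I,M,I] (invalidations this op: 0; running total: 3)
Op 9: C1 read [C1 read: already in M, no change] -> [I,M,I] (invalidations this op: 0; running total: 3)
Op 10: C2 write [C2 write: invalidate ['C1=M'] -> C2=M] -> [I,I,M] (invalidations this op: 1; running total: 4)
Op 11: C0 write [C0 write: invalidate ['C2=M'] -> C0=M] -> [M,I,I] (invalidations this op: 1; running total: 5)

Answer: 5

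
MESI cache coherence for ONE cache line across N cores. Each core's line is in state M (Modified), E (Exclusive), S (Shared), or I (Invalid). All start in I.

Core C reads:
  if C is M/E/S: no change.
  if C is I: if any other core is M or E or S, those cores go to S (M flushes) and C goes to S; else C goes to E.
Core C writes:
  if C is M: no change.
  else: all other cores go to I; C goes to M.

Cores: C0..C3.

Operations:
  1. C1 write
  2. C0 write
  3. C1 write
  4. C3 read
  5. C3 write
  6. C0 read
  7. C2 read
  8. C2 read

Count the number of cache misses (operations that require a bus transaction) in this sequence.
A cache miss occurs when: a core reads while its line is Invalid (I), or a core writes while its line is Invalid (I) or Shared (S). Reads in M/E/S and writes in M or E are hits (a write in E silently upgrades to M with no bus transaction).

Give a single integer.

Answer: 7

Derivation:
Op 1: C1 write [C1 write: invalidate none -> C1=M] -> [I,M,I,I] [MISS #1: write from I]
Op 2: C0 write [C0 write: invalidate ['C1=M'] -> C0=M] -> [M,I,I,I] [MISS #2: write from I]
Op 3: C1 write [C1 write: invalidate ['C0=M'] -> C1=M] -> [I,M,I,I] [MISS #3: write from I]
Op 4: C3 read [C3 read from I: others=['C1=M'] -> C3=S, others downsized to S] -> [I,S,I,S] [MISS #4: read from I]
Op 5: C3 write [C3 write: invalidate ['C1=S'] -> C3=M] -> [I,I,I,M] [MISS #5: write from S]
Op 6: C0 read [C0 read from I: others=['C3=M'] -> C0=S, others downsized to S] -> [S,I,I,S] [MISS #6: read from I]
Op 7: C2 read [C2 read from I: others=['C0=S', 'C3=S'] -> C2=S, others downsized to S] -> [S,I,S,S] [MISS #7: read from I]
Op 8: C2 read [C2 read: already in S, no change] -> [S,I,S,S] [hit: read from S]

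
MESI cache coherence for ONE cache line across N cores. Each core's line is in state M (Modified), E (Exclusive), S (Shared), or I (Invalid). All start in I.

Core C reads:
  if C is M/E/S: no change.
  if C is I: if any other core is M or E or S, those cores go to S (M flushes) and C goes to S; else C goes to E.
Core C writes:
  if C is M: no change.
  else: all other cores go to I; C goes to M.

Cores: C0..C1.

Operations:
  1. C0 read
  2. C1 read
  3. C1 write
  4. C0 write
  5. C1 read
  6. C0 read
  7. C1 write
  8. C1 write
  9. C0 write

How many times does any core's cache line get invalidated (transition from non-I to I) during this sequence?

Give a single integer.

Op 1: C0 read [C0 read from I: no other sharers -> C0=E (exclusive)] -> [E,I] (invalidations this op: 0; running total: 0)
Op 2: C1 read [C1 read from I: others=['C0=E'] -> C1=S, others downsized to S] -> [S,S] (invalidations this op: 0; running total: 0)
Op 3: C1 write [C1 write: invalidate ['C0=S'] -> C1=M] -> [I,M] (invalidations this op: 1; running total: 1)
Op 4: C0 write [C0 write: invalidate ['C1=M'] -> C0=M] -> [M,I] (invalidations this op: 1; running total: 2)
Op 5: C1 read [C1 read from I: others=['C0=M'] -> C1=S, others downsized to S] -> [S,S] (invalidations this op: 0; running total: 2)
Op 6: C0 read [C0 read: already in S, no change] -> [S,S] (invalidations this op: 0; running total: 2)
Op 7: C1 write [C1 write: invalidate ['C0=S'] -> C1=M] -> [I,M] (invalidations this op: 1; running total: 3)
Op 8: C1 write [C1 write: already M (modified), no change] -> [I,M] (invalidations this op: 0; running total: 3)
Op 9: C0 write [C0 write: invalidate ['C1=M'] -> C0=M] -> [M,I] (invalidations this op: 1; running total: 4)

Answer: 4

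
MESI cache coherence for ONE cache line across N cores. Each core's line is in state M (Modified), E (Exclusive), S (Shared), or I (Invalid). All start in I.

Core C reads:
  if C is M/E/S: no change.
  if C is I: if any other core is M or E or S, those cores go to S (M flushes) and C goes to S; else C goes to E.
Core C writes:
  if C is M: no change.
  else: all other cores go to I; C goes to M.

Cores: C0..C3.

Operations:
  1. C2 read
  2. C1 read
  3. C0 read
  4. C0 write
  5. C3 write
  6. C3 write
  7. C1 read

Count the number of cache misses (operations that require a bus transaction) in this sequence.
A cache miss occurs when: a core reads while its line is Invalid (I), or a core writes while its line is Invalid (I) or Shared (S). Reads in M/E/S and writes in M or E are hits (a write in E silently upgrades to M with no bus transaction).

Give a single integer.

Op 1: C2 read [C2 read from I: no other sharers -> C2=E (exclusive)] -> [I,I,E,I] [MISS #1: read from I]
Op 2: C1 read [C1 read from I: others=['C2=E'] -> C1=S, others downsized to S] -> [I,S,S,I] [MISS #2: read from I]
Op 3: C0 read [C0 read from I: others=['C1=S', 'C2=S'] -> C0=S, others downsized to S] -> [S,S,S,I] [MISS #3: read from I]
Op 4: C0 write [C0 write: invalidate ['C1=S', 'C2=S'] -> C0=M] -> [M,I,I,I] [MISS #4: write from S]
Op 5: C3 write [C3 write: invalidate ['C0=M'] -> C3=M] -> [I,I,I,M] [MISS #5: write from I]
Op 6: C3 write [C3 write: already M (modified), no change] -> [I,I,I,M] [hit: write from M]
Op 7: C1 read [C1 read from I: others=['C3=M'] -> C1=S, others downsized to S] -> [I,S,I,S] [MISS #6: read from I]

Answer: 6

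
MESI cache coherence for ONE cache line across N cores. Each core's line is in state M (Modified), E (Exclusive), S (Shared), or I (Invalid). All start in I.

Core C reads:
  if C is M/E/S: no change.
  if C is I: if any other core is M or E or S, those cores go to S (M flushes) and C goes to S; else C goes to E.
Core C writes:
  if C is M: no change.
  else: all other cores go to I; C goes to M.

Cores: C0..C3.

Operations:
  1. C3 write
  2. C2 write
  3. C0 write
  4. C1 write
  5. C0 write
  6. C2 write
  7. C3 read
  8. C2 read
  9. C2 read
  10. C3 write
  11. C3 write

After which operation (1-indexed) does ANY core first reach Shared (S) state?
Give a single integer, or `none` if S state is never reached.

Op 1: C3 write [C3 write: invalidate none -> C3=M] -> [I,I,I,M]
Op 2: C2 write [C2 write: invalidate ['C3=M'] -> C2=M] -> [I,I,M,I]
Op 3: C0 write [C0 write: invalidate ['C2=M'] -> C0=M] -> [M,I,I,I]
Op 4: C1 write [C1 write: invalidate ['C0=M'] -> C1=M] -> [I,M,I,I]
Op 5: C0 write [C0 write: invalidate ['C1=M'] -> C0=M] -> [M,I,I,I]
Op 6: C2 write [C2 write: invalidate ['C0=M'] -> C2=M] -> [I,I,M,I]
Op 7: C3 read [C3 read from I: others=['C2=M'] -> C3=S, others downsized to S] -> [I,I,S,S]
  -> First S state at op 7; remaining ops need not be traced.

Answer: 7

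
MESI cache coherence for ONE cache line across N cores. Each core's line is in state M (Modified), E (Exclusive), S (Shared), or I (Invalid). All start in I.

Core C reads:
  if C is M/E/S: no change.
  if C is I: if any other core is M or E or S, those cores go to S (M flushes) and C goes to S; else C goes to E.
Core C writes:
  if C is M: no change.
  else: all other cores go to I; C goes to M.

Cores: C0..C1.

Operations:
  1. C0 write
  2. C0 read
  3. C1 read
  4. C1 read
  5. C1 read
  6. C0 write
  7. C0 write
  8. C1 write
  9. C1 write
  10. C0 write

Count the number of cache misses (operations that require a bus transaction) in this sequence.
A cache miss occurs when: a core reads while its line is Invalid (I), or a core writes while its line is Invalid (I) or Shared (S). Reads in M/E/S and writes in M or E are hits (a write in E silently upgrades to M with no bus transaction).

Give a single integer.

Op 1: C0 write [C0 write: invalidate none -> C0=M] -> [M,I] [MISS #1: write from I]
Op 2: C0 read [C0 read: already in M, no change] -> [M,I] [hit: read from M]
Op 3: C1 read [C1 read from I: others=['C0=M'] -> C1=S, others downsized to S] -> [S,S] [MISS #2: read from I]
Op 4: C1 read [C1 read: already in S, no change] -> [S,S] [hit: read from S]
Op 5: C1 read [C1 read: already in S, no change] -> [S,S] [hit: read from S]
Op 6: C0 write [C0 write: invalidate ['C1=S'] -> C0=M] -> [M,I] [MISS #3: write from S]
Op 7: C0 write [C0 write: already M (modified), no change] -> [M,I] [hit: write from M]
Op 8: C1 write [C1 write: invalidate ['C0=M'] -> C1=M] -> [I,M] [MISS #4: write from I]
Op 9: C1 write [C1 write: already M (modified), no change] -> [I,M] [hit: write from M]
Op 10: C0 write [C0 write: invalidate ['C1=M'] -> C0=M] -> [M,I] [MISS #5: write from I]

Answer: 5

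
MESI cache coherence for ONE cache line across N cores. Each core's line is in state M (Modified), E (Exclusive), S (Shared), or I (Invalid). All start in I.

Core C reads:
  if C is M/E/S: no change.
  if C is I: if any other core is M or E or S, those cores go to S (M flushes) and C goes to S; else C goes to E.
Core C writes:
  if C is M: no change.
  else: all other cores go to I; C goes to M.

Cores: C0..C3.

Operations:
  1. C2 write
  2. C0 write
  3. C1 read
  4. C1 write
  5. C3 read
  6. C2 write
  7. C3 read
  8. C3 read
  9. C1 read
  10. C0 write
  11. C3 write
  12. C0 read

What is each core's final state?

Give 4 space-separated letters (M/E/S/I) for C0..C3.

Answer: S I I S

Derivation:
Op 1: C2 write [C2 write: invalidate none -> C2=M] -> [I,I,M,I]
Op 2: C0 write [C0 write: invalidate ['C2=M'] -> C0=M] -> [M,I,I,I]
Op 3: C1 read [C1 read from I: others=['C0=M'] -> C1=S, others downsized to S] -> [S,S,I,I]
Op 4: C1 write [C1 write: invalidate ['C0=S'] -> C1=M] -> [I,M,I,I]
Op 5: C3 read [C3 read from I: others=['C1=M'] -> C3=S, others downsized to S] -> [I,S,I,S]
Op 6: C2 write [C2 write: invalidate ['C1=S', 'C3=S'] -> C2=M] -> [I,I,M,I]
Op 7: C3 read [C3 read from I: others=['C2=M'] -> C3=S, others downsized to S] -> [I,I,S,S]
Op 8: C3 read [C3 read: already in S, no change] -> [I,I,S,S]
Op 9: C1 read [C1 read from I: others=['C2=S', 'C3=S'] -> C1=S, others downsized to S] -> [I,S,S,S]
Op 10: C0 write [C0 write: invalidate ['C1=S', 'C2=S', 'C3=S'] -> C0=M] -> [M,I,I,I]
Op 11: C3 write [C3 write: invalidate ['C0=M'] -> C3=M] -> [I,I,I,M]
Op 12: C0 read [C0 read from I: others=['C3=M'] -> C0=S, others downsized to S] -> [S,I,I,S]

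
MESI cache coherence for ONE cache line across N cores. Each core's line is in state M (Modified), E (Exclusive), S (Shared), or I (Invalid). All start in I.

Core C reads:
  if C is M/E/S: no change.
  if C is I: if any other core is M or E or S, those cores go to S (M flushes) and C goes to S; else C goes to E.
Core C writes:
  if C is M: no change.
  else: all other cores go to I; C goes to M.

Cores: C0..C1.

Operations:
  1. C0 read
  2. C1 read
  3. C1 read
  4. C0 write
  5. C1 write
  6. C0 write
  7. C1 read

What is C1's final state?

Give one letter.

Answer: S

Derivation:
Op 1: C0 read [C0 read from I: no other sharers -> C0=E (exclusive)] -> [E,I]
Op 2: C1 read [C1 read from I: others=['C0=E'] -> C1=S, others downsized to S] -> [S,S]
Op 3: C1 read [C1 read: already in S, no change] -> [S,S]
Op 4: C0 write [C0 write: invalidate ['C1=S'] -> C0=M] -> [M,I]
Op 5: C1 write [C1 write: invalidate ['C0=M'] -> C1=M] -> [I,M]
Op 6: C0 write [C0 write: invalidate ['C1=M'] -> C0=M] -> [M,I]
Op 7: C1 read [C1 read from I: others=['C0=M'] -> C1=S, others downsized to S] -> [S,S]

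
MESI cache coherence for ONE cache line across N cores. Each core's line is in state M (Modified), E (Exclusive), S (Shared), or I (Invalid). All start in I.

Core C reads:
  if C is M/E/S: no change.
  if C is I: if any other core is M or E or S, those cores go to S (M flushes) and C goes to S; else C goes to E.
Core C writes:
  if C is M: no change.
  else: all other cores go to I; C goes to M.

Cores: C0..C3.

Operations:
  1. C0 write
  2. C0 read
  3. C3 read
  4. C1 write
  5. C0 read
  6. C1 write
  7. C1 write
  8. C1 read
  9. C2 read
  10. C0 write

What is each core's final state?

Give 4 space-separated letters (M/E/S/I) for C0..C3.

Op 1: C0 write [C0 write: invalidate none -> C0=M] -> [M,I,I,I]
Op 2: C0 read [C0 read: already in M, no change] -> [M,I,I,I]
Op 3: C3 read [C3 read from I: others=['C0=M'] -> C3=S, others downsized to S] -> [S,I,I,S]
Op 4: C1 write [C1 write: invalidate ['C0=S', 'C3=S'] -> C1=M] -> [I,M,I,I]
Op 5: C0 read [C0 read from I: others=['C1=M'] -> C0=S, others downsized to S] -> [S,S,I,I]
Op 6: C1 write [C1 write: invalidate ['C0=S'] -> C1=M] -> [I,M,I,I]
Op 7: C1 write [C1 write: already M (modified), no change] -> [I,M,I,I]
Op 8: C1 read [C1 read: already in M, no change] -> [I,M,I,I]
Op 9: C2 read [C2 read from I: others=['C1=M'] -> C2=S, others downsized to S] -> [I,S,S,I]
Op 10: C0 write [C0 write: invalidate ['C1=S', 'C2=S'] -> C0=M] -> [M,I,I,I]

Answer: M I I I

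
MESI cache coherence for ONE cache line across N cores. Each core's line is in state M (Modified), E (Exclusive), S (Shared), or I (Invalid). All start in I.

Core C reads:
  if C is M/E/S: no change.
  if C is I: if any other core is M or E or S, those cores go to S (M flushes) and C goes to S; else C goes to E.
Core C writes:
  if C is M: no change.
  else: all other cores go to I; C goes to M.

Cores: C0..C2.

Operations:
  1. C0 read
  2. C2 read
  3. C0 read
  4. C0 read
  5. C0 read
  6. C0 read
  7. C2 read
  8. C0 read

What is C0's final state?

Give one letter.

Op 1: C0 read [C0 read from I: no other sharers -> C0=E (exclusive)] -> [E,I,I]
Op 2: C2 read [C2 read from I: others=['C0=E'] -> C2=S, others downsized to S] -> [S,I,S]
Op 3: C0 read [C0 read: already in S, no change] -> [S,I,S]
Op 4: C0 read [C0 read: already in S, no change] -> [S,I,S]
Op 5: C0 read [C0 read: already in S, no change] -> [S,I,S]
Op 6: C0 read [C0 read: already in S, no change] -> [S,I,S]
Op 7: C2 read [C2 read: already in S, no change] -> [S,I,S]
Op 8: C0 read [C0 read: already in S, no change] -> [S,I,S]

Answer: S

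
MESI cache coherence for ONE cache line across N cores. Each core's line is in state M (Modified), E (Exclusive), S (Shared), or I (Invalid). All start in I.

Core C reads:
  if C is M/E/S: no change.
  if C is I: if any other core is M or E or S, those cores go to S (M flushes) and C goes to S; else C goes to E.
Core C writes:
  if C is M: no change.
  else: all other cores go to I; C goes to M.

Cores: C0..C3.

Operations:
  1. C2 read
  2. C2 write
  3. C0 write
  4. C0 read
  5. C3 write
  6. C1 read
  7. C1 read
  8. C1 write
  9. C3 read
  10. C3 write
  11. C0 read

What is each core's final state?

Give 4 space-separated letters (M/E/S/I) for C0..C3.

Op 1: C2 read [C2 read from I: no other sharers -> C2=E (exclusive)] -> [I,I,E,I]
Op 2: C2 write [C2 write: invalidate none -> C2=M] -> [I,I,M,I]
Op 3: C0 write [C0 write: invalidate ['C2=M'] -> C0=M] -> [M,I,I,I]
Op 4: C0 read [C0 read: already in M, no change] -> [M,I,I,I]
Op 5: C3 write [C3 write: invalidate ['C0=M'] -> C3=M] -> [I,I,I,M]
Op 6: C1 read [C1 read from I: others=['C3=M'] -> C1=S, others downsized to S] -> [I,S,I,S]
Op 7: C1 read [C1 read: already in S, no change] -> [I,S,I,S]
Op 8: C1 write [C1 write: invalidate ['C3=S'] -> C1=M] -> [I,M,I,I]
Op 9: C3 read [C3 read from I: others=['C1=M'] -> C3=S, others downsized to S] -> [I,S,I,S]
Op 10: C3 write [C3 write: invalidate ['C1=S'] -> C3=M] -> [I,I,I,M]
Op 11: C0 read [C0 read from I: others=['C3=M'] -> C0=S, others downsized to S] -> [S,I,I,S]

Answer: S I I S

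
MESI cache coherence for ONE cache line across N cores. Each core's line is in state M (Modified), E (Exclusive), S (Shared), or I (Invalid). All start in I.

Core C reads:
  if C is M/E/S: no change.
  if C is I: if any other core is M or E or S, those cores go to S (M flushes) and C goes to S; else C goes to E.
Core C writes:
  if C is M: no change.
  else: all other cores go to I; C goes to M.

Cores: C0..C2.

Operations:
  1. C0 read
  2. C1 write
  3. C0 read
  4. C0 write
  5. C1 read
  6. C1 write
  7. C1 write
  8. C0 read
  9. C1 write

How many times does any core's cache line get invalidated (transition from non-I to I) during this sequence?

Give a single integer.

Answer: 4

Derivation:
Op 1: C0 read [C0 read from I: no other sharers -> C0=E (exclusive)] -> [E,I,I] (invalidations this op: 0; running total: 0)
Op 2: C1 write [C1 write: invalidate ['C0=E'] -> C1=M] -> [I,M,I] (invalidations this op: 1; running total: 1)
Op 3: C0 read [C0 read from I: others=['C1=M'] -> C0=S, others downsized to S] -> [S,S,I] (invalidations this op: 0; running total: 1)
Op 4: C0 write [C0 write: invalidate ['C1=S'] -> C0=M] -> [M,I,I] (invalidations this op: 1; running total: 2)
Op 5: C1 read [C1 read from I: others=['C0=M'] -> C1=S, others downsized to S] -> [S,S,I] (invalidations this op: 0; running total: 2)
Op 6: C1 write [C1 write: invalidate ['C0=S'] -> C1=M] -> [I,M,I] (invalidations this op: 1; running total: 3)
Op 7: C1 write [C1 write: already M (modified), no change] -> [I,M,I] (invalidations this op: 0; running total: 3)
Op 8: C0 read [C0 read from I: others=['C1=M'] -> C0=S, others downsized to S] -> [S,S,I] (invalidations this op: 0; running total: 3)
Op 9: C1 write [C1 write: invalidate ['C0=S'] -> C1=M] -> [I,M,I] (invalidations this op: 1; running total: 4)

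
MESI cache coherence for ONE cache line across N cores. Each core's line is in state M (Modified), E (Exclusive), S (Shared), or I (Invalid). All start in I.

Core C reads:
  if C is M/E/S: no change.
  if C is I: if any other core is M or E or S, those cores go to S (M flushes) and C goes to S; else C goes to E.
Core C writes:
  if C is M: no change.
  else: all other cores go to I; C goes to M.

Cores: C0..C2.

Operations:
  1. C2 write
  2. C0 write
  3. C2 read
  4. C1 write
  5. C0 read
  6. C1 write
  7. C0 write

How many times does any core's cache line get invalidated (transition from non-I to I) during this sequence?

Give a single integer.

Op 1: C2 write [C2 write: invalidate none -> C2=M] -> [I,I,M] (invalidations this op: 0; running total: 0)
Op 2: C0 write [C0 write: invalidate ['C2=M'] -> C0=M] -> [M,I,I] (invalidations this op: 1; running total: 1)
Op 3: C2 read [C2 read from I: others=['C0=M'] -> C2=S, others downsized to S] -> [S,I,S] (invalidations this op: 0; running total: 1)
Op 4: C1 write [C1 write: invalidate ['C0=S', 'C2=S'] -> C1=M] -> [I,M,I] (invalidations this op: 2; running total: 3)
Op 5: C0 read [C0 read from I: others=['C1=M'] -> C0=S, others downsized to S] -> [S,S,I] (invalidations this op: 0; running total: 3)
Op 6: C1 write [C1 write: invalidate ['C0=S'] -> C1=M] -> [I,M,I] (invalidations this op: 1; running total: 4)
Op 7: C0 write [C0 write: invalidate ['C1=M'] -> C0=M] -> [M,I,I] (invalidations this op: 1; running total: 5)

Answer: 5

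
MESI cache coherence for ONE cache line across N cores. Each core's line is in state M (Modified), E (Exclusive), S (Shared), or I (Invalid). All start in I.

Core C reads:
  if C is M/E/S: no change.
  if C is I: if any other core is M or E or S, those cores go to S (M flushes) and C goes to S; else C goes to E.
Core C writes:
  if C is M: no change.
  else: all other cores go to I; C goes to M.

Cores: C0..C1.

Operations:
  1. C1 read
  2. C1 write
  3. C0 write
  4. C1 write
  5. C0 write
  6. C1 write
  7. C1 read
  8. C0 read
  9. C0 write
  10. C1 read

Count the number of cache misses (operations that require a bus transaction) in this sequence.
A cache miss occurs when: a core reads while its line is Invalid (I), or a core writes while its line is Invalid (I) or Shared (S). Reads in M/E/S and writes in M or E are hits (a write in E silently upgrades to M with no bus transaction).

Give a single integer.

Answer: 8

Derivation:
Op 1: C1 read [C1 read from I: no other sharers -> C1=E (exclusive)] -> [I,E] [MISS #1: read from I]
Op 2: C1 write [C1 write: invalidate none -> C1=M] -> [I,M] [hit: write from E is a silent E->M upgrade, no bus transaction]
Op 3: C0 write [C0 write: invalidate ['C1=M'] -> C0=M] -> [M,I] [MISS #2: write from I]
Op 4: C1 write [C1 write: invalidate ['C0=M'] -> C1=M] -> [I,M] [MISS #3: write from I]
Op 5: C0 write [C0 write: invalidate ['C1=M'] -> C0=M] -> [M,I] [MISS #4: write from I]
Op 6: C1 write [C1 write: invalidate ['C0=M'] -> C1=M] -> [I,M] [MISS #5: write from I]
Op 7: C1 read [C1 read: already in M, no change] -> [I,M] [hit: read from M]
Op 8: C0 read [C0 read from I: others=['C1=M'] -> C0=S, others downsized to S] -> [S,S] [MISS #6: read from I]
Op 9: C0 write [C0 write: invalidate ['C1=S'] -> C0=M] -> [M,I] [MISS #7: write from S]
Op 10: C1 read [C1 read from I: others=['C0=M'] -> C1=S, others downsized to S] -> [S,S] [MISS #8: read from I]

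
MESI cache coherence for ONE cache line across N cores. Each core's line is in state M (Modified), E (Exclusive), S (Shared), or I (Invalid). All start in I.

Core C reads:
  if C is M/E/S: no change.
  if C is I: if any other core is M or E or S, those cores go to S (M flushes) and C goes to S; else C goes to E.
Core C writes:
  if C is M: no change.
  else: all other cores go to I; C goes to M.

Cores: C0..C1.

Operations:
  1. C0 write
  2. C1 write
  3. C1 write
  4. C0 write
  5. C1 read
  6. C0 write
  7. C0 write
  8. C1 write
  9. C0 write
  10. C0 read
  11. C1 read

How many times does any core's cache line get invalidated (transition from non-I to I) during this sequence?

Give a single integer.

Answer: 5

Derivation:
Op 1: C0 write [C0 write: invalidate none -> C0=M] -> [M,I] (invalidations this op: 0; running total: 0)
Op 2: C1 write [C1 write: invalidate ['C0=M'] -> C1=M] -> [I,M] (invalidations this op: 1; running total: 1)
Op 3: C1 write [C1 write: already M (modified), no change] -> [I,M] (invalidations this op: 0; running total: 1)
Op 4: C0 write [C0 write: invalidate ['C1=M'] -> C0=M] -> [M,I] (invalidations this op: 1; running total: 2)
Op 5: C1 read [C1 read from I: others=['C0=M'] -> C1=S, others downsized to S] -> [S,S] (invalidations this op: 0; running total: 2)
Op 6: C0 write [C0 write: invalidate ['C1=S'] -> C0=M] -> [M,I] (invalidations this op: 1; running total: 3)
Op 7: C0 write [C0 write: already M (modified), no change] -> [M,I] (invalidations this op: 0; running total: 3)
Op 8: C1 write [C1 write: invalidate ['C0=M'] -> C1=M] -> [I,M] (invalidations this op: 1; running total: 4)
Op 9: C0 write [C0 write: invalidate ['C1=M'] -> C0=M] -> [M,I] (invalidations this op: 1; running total: 5)
Op 10: C0 read [C0 read: already in M, no change] -> [M,I] (invalidations this op: 0; running total: 5)
Op 11: C1 read [C1 read from I: others=['C0=M'] -> C1=S, others downsized to S] -> [S,S] (invalidations this op: 0; running total: 5)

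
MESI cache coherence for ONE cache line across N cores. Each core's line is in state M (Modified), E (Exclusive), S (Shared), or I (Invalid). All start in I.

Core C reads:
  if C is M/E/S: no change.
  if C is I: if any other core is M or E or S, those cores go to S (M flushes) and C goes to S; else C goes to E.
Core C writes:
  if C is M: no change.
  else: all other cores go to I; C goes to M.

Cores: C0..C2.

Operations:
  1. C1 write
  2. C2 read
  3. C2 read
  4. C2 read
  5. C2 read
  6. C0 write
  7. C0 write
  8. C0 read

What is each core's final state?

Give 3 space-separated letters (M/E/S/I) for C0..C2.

Answer: M I I

Derivation:
Op 1: C1 write [C1 write: invalidate none -> C1=M] -> [I,M,I]
Op 2: C2 read [C2 read from I: others=['C1=M'] -> C2=S, others downsized to S] -> [I,S,S]
Op 3: C2 read [C2 read: already in S, no change] -> [I,S,S]
Op 4: C2 read [C2 read: already in S, no change] -> [I,S,S]
Op 5: C2 read [C2 read: already in S, no change] -> [I,S,S]
Op 6: C0 write [C0 write: invalidate ['C1=S', 'C2=S'] -> C0=M] -> [M,I,I]
Op 7: C0 write [C0 write: already M (modified), no change] -> [M,I,I]
Op 8: C0 read [C0 read: already in M, no change] -> [M,I,I]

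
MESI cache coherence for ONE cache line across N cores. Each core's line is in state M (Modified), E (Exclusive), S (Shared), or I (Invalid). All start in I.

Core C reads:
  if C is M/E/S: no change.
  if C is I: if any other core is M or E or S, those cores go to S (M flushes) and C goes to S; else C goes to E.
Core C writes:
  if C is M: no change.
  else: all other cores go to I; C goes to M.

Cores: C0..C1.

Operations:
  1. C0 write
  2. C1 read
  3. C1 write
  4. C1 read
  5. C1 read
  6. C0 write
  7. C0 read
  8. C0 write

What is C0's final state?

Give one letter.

Op 1: C0 write [C0 write: invalidate none -> C0=M] -> [M,I]
Op 2: C1 read [C1 read from I: others=['C0=M'] -> C1=S, others downsized to S] -> [S,S]
Op 3: C1 write [C1 write: invalidate ['C0=S'] -> C1=M] -> [I,M]
Op 4: C1 read [C1 read: already in M, no change] -> [I,M]
Op 5: C1 read [C1 read: already in M, no change] -> [I,M]
Op 6: C0 write [C0 write: invalidate ['C1=M'] -> C0=M] -> [M,I]
Op 7: C0 read [C0 read: already in M, no change] -> [M,I]
Op 8: C0 write [C0 write: already M (modified), no change] -> [M,I]

Answer: M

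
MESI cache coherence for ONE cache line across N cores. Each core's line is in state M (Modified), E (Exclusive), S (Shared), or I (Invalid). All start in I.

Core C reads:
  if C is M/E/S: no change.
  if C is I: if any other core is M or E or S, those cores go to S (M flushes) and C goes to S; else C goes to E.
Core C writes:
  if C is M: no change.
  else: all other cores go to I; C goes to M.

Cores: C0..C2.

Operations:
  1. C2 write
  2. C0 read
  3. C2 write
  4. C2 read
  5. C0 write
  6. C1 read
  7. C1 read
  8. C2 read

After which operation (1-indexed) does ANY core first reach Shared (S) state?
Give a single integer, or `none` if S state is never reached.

Answer: 2

Derivation:
Op 1: C2 write [C2 write: invalidate none -> C2=M] -> [I,I,M]
Op 2: C0 read [C0 read from I: others=['C2=M'] -> C0=S, others downsized to S] -> [S,I,S]
  -> First S state at op 2; remaining ops need not be traced.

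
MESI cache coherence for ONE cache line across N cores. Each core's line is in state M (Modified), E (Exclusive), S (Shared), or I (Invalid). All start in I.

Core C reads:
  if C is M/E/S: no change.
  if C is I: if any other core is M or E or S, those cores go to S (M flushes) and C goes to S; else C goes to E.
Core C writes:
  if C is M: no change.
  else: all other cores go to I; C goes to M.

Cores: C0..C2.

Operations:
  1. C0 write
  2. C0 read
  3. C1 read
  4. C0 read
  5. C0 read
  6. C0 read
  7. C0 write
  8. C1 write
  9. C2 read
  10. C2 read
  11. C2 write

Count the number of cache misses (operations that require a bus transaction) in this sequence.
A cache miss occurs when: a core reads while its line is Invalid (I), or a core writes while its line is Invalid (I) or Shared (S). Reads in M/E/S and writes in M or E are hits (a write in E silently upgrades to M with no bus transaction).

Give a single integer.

Answer: 6

Derivation:
Op 1: C0 write [C0 write: invalidate none -> C0=M] -> [M,I,I] [MISS #1: write from I]
Op 2: C0 read [C0 read: already in M, no change] -> [M,I,I] [hit: read from M]
Op 3: C1 read [C1 read from I: others=['C0=M'] -> C1=S, others downsized to S] -> [S,S,I] [MISS #2: read from I]
Op 4: C0 read [C0 read: already in S, no change] -> [S,S,I] [hit: read from S]
Op 5: C0 read [C0 read: already in S, no change] -> [S,S,I] [hit: read from S]
Op 6: C0 read [C0 read: already in S, no change] -> [S,S,I] [hit: read from S]
Op 7: C0 write [C0 write: invalidate ['C1=S'] -> C0=M] -> [M,I,I] [MISS #3: write from S]
Op 8: C1 write [C1 write: invalidate ['C0=M'] -> C1=M] -> [I,M,I] [MISS #4: write from I]
Op 9: C2 read [C2 read from I: others=['C1=M'] -> C2=S, others downsized to S] -> [I,S,S] [MISS #5: read from I]
Op 10: C2 read [C2 read: already in S, no change] -> [I,S,S] [hit: read from S]
Op 11: C2 write [C2 write: invalidate ['C1=S'] -> C2=M] -> [I,I,M] [MISS #6: write from S]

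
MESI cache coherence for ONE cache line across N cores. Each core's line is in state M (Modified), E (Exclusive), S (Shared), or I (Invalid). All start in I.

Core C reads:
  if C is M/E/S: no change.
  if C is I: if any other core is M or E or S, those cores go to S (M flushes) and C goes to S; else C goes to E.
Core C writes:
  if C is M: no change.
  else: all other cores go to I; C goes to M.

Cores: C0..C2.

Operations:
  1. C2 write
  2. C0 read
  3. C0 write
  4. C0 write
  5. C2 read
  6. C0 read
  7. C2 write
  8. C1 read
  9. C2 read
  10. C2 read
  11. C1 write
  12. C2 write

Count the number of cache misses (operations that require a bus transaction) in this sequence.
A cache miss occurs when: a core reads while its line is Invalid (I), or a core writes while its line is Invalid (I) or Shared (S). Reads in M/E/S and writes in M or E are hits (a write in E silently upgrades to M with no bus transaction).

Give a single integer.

Op 1: C2 write [C2 write: invalidate none -> C2=M] -> [I,I,M] [MISS #1: write from I]
Op 2: C0 read [C0 read from I: others=['C2=M'] -> C0=S, others downsized to S] -> [S,I,S] [MISS #2: read from I]
Op 3: C0 write [C0 write: invalidate ['C2=S'] -> C0=M] -> [M,I,I] [MISS #3: write from S]
Op 4: C0 write [C0 write: already M (modified), no change] -> [M,I,I] [hit: write from M]
Op 5: C2 read [C2 read from I: others=['C0=M'] -> C2=S, others downsized to S] -> [S,I,S] [MISS #4: read from I]
Op 6: C0 read [C0 read: already in S, no change] -> [S,I,S] [hit: read from S]
Op 7: C2 write [C2 write: invalidate ['C0=S'] -> C2=M] -> [I,I,M] [MISS #5: write from S]
Op 8: C1 read [C1 read from I: others=['C2=M'] -> C1=S, others downsized to S] -> [I,S,S] [MISS #6: read from I]
Op 9: C2 read [C2 read: already in S, no change] -> [I,S,S] [hit: read from S]
Op 10: C2 read [C2 read: already in S, no change] -> [I,S,S] [hit: read from S]
Op 11: C1 write [C1 write: invalidate ['C2=S'] -> C1=M] -> [I,M,I] [MISS #7: write from S]
Op 12: C2 write [C2 write: invalidate ['C1=M'] -> C2=M] -> [I,I,M] [MISS #8: write from I]

Answer: 8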